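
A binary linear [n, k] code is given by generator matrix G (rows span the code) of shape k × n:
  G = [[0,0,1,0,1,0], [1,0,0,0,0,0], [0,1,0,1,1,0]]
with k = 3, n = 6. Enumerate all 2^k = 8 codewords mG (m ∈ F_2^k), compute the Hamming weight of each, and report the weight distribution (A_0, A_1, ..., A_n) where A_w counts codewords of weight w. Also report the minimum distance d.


Weight distribution: A_0 = 1, A_1 = 1, A_2 = 1, A_3 = 3, A_4 = 2. Minimum distance d = 1.

Enumerate all 2^3 = 8 messages m ∈ F_2^3.
For each, compute codeword c = mG in F_2^6, then tally its weight.
  m = 000 → c = 000000, weight = 0.
  m = 100 → c = 001010, weight = 2.
  m = 010 → c = 100000, weight = 1.
  m = 110 → c = 101010, weight = 3.
  m = 001 → c = 010110, weight = 3.
  m = 101 → c = 011100, weight = 3.
  m = 011 → c = 110110, weight = 4.
  m = 111 → c = 111100, weight = 4.
Tally weights:
  weight 0: 1 codewords.
  weight 1: 1 codewords.
  weight 2: 1 codewords.
  weight 3: 3 codewords.
  weight 4: 2 codewords.
Minimum distance d = smallest w > 0 with A_w > 0 = 1.
Sanity: Σ A_w = 8 = 2^3 = 8 ✓.


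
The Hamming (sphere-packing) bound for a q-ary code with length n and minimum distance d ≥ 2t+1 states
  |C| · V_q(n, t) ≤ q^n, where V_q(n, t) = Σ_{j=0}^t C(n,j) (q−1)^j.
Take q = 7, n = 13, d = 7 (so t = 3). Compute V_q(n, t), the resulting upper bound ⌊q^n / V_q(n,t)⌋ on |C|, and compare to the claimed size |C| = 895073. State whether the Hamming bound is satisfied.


V_q(n, t) = 64663, q^n = 96889010407, Hamming bound = 1498368, |C| = 895073 ≤ bound (satisfied).

Step 1: Compute V_q(n, t) = Σ_{j=0}^3 C(n, j) (q−1)^j.
  j = 0: C(13,0)·(6)^0 = 1·1 = 1.
  j = 1: C(13,1)·(6)^1 = 13·6 = 78.
  j = 2: C(13,2)·(6)^2 = 78·36 = 2808.
  j = 3: C(13,3)·(6)^3 = 286·216 = 61776.
  V_q(n, t) = 1 + 78 + 2808 + 61776 = 64663.
Step 2: q^n = 7^13 = 96889010407.
Step 3: Hamming bound ⌊q^n / V_q(n,t)⌋ = ⌊96889010407/64663⌋ = 1498368.
Step 4: Compare |C| = 895073 to 1498368: satisfied.
The claimed |C| lies below the Hamming bound.


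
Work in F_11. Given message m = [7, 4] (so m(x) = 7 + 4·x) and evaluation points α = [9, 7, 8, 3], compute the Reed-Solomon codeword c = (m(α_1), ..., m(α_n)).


c = [10, 2, 6, 8]

Message polynomial: m(x) = 7 + 4·x (mod 11).
For each evaluation point α_i, compute m(α_i) mod 11:
  α_1 = 9: Horner steps 4 → 10, so m(9) = 10.
  α_2 = 7: Horner steps 4 → 2, so m(7) = 2.
  α_3 = 8: Horner steps 4 → 6, so m(8) = 6.
  α_4 = 3: Horner steps 4 → 8, so m(3) = 8.
Codeword c = [10, 2, 6, 8] ∈ F_11^4.


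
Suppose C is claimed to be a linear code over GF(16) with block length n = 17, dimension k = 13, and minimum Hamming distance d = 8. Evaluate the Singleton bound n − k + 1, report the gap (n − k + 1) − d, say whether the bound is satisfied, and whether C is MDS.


Singleton RHS = n − k + 1 = 5, slack = -3, bound violated (no such code; not MDS).

Singleton bound: d ≤ n − k + 1.
Here n = 17, k = 13, so n − k + 1 = 5.
Given d = 8, check d ≤ 5: NO.
Slack = (n − k + 1) − d = -3.
The slack is negative: d = 8 exceeds n − k + 1 = 5 by 3, so the Singleton bound is violated and no linear [17, 13, 8]_16 code can exist. In particular it is not MDS (MDS requires d = n − k + 1 exactly).
Description: the claimed parameters are [17, 13, 8]_16; such a code would be impossible (violates the Singleton bound).


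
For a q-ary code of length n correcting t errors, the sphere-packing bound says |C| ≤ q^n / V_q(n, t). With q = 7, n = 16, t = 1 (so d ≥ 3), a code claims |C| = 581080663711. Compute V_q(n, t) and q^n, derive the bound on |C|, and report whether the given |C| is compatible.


V_q(n, t) = 97, q^n = 33232930569601, Hamming bound = 342607531645, |C| = 581080663711 > bound (violated).

Step 1: Compute V_q(n, t) = Σ_{j=0}^1 C(n, j) (q−1)^j.
  j = 0: C(16,0)·(6)^0 = 1·1 = 1.
  j = 1: C(16,1)·(6)^1 = 16·6 = 96.
  V_q(n, t) = 1 + 96 = 97.
Step 2: q^n = 7^16 = 33232930569601.
Step 3: Hamming bound ⌊q^n / V_q(n,t)⌋ = ⌊33232930569601/97⌋ = 342607531645.
Step 4: Compare |C| = 581080663711 to 342607531645: violated.
The claimed |C| lies above the Hamming bound, so no 7-ary code of length 16 with d ≥ 3 can have 581080663711 codewords.


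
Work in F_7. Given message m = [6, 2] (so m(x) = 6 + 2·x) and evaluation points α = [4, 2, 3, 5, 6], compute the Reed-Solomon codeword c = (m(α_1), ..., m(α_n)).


c = [0, 3, 5, 2, 4]

Message polynomial: m(x) = 6 + 2·x (mod 7).
For each evaluation point α_i, compute m(α_i) mod 7:
  α_1 = 4: Horner steps 2 → 0, so m(4) = 0.
  α_2 = 2: Horner steps 2 → 3, so m(2) = 3.
  α_3 = 3: Horner steps 2 → 5, so m(3) = 5.
  α_4 = 5: Horner steps 2 → 2, so m(5) = 2.
  α_5 = 6: Horner steps 2 → 4, so m(6) = 4.
Codeword c = [0, 3, 5, 2, 4] ∈ F_7^5.


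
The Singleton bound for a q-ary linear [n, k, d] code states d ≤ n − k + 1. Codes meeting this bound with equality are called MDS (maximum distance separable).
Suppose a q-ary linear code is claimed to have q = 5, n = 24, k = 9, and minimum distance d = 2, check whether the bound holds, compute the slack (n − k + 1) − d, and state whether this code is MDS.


Singleton RHS = n − k + 1 = 16, slack = 14, bound satisfied, not MDS.

Singleton bound: d ≤ n − k + 1.
Here n = 24, k = 9, so n − k + 1 = 16.
Given d = 2, check d ≤ 16: YES.
Slack = (n − k + 1) − d = 14.
The code is NOT MDS (slack = 14 > 0).
Description: the claimed parameters are [24, 9, 2]_5; such a code would be non-MDS.


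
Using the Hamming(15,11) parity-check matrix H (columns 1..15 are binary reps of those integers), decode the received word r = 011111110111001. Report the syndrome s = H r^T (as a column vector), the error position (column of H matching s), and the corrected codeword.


s = (1, 0, 1, 1)^T, error position = 11, corrected codeword c = 011111110101001

Compute s = H r^T mod 2 one row at a time:
  s_1 = 1 + 0 + 1 + 1 + 1 + 0 + 0 + 1 = 5 ≡ 1 (mod 2).
  s_2 = 1 + 1 + 1 + 1 + 1 + 0 + 0 + 1 = 6 ≡ 0 (mod 2).
  s_3 = 1 + 1 + 1 + 1 + 1 + 1 + 0 + 1 = 7 ≡ 1 (mod 2).
  s_4 = 0 + 1 + 1 + 1 + 0 + 1 + 0 + 1 = 5 ≡ 1 (mod 2).
s = (1, 0, 1, 1)^T — this equals column 11 of H (binary 1011), so error is at position 11.
Correct: flip bit 11 of r = 011111110111001 to get c = 011111110101001.


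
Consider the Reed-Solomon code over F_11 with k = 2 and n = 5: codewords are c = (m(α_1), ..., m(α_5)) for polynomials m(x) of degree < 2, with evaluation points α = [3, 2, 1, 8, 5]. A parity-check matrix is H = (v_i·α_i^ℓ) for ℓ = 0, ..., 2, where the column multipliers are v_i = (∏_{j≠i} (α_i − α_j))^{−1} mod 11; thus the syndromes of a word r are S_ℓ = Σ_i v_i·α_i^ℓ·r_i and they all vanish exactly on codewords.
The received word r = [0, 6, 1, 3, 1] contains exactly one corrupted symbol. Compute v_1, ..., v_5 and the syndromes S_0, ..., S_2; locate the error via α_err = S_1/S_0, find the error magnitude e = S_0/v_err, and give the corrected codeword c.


S = (7, 2, 10), error at position 5, error magnitude e = 2, c = [0, 6, 1, 3, 10].

Step 1: column multipliers v_i = (∏_{j≠i}(α_i − α_j))^{−1} mod 11.
  i = 1 (α = 3): (3−2)(3−1)(3−8)(3−5) = 1·2·(−5)·(−2) = 20 ≡ 9, so v_1 = 9^{−1} = 5 (mod 11).
  i = 2 (α = 2): (2−3)(2−1)(2−8)(2−5) = (−1)·1·(−6)·(−3) = −18 ≡ 4, so v_2 = 4^{−1} = 3 (mod 11).
  i = 3 (α = 1): (1−3)(1−2)(1−8)(1−5) = (−2)·(−1)·(−7)·(−4) = 56 ≡ 1, so v_3 = 1^{−1} = 1 (mod 11).
  i = 4 (α = 8): (8−3)(8−2)(8−1)(8−5) = 5·6·7·3 = 630 ≡ 3, so v_4 = 3^{−1} = 4 (mod 11).
  i = 5 (α = 5): (5−3)(5−2)(5−1)(5−8) = 2·3·4·(−3) = −72 ≡ 5, so v_5 = 5^{−1} = 9 (mod 11).
  v = [5, 3, 1, 4, 9].
Step 2: syndromes of r = [0, 6, 1, 3, 1] (all sums mod 11).
  S_0 = Σ v_i r_i = 5·0 + 3·6 + 1·1 + 4·3 + 9·1 = 40 ≡ 7.
  S_1 = Σ v_i α_i r_i = 5·3·0 + 3·2·6 + 1·1·1 + 4·8·3 + 9·5·1 = 178 ≡ 2.
  α_i^2 mod 11 = [9, 4, 1, 9, 3].
  S_2 = Σ v_i α_i^2 r_i = 5·9·0 + 3·4·6 + 1·1·1 + 4·9·3 + 9·3·1 = 208 ≡ 10.
  S = (7, 2, 10) ≠ 0, so r is not a codeword (an error is present).
Step 3: locate the error. For a single error e at position i, S_ℓ = v_i·e·α_i^ℓ, so α_err = S_1/S_0.
  S_0^{−1} = 7^{−1} = 8 (mod 11), so α_err = 2·8 = 16 ≡ 5 = α_5. Error position i = 5.
  Consistency check: S_2/S_1 = 10·6 = 60 ≡ 5 = α_err ✓ (single-error assumption holds).
Step 4: error magnitude e = S_0/v_5 = S_0·∏_{j≠5}(α_5 − α_j) = 7·5 = 35 ≡ 2 (mod 11).
Step 5: correct position 5: c_5 = r_5 − e = 1 − 2 ≡ 10 (mod 11). Hence c = [0, 6, 1, 3, 10].
  Check: interpolating c through the α_i gives m(x) = 7 + 5·x (degree < 2) with m(α_i) = c_i for every i, so c is indeed a codeword.


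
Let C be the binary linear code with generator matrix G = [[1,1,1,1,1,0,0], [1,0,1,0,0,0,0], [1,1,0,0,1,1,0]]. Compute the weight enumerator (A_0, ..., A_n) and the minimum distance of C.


Weight distribution: A_0 = 1, A_2 = 1, A_3 = 3, A_4 = 2, A_5 = 1. Minimum distance d = 2.

Enumerate all 2^3 = 8 messages m ∈ F_2^3.
For each, compute codeword c = mG in F_2^7, then tally its weight.
  m = 000 → c = 0000000, weight = 0.
  m = 100 → c = 1111100, weight = 5.
  m = 010 → c = 1010000, weight = 2.
  m = 110 → c = 0101100, weight = 3.
  m = 001 → c = 1100110, weight = 4.
  m = 101 → c = 0011010, weight = 3.
  m = 011 → c = 0110110, weight = 4.
  m = 111 → c = 1001010, weight = 3.
Tally weights:
  weight 0: 1 codewords.
  weight 2: 1 codewords.
  weight 3: 3 codewords.
  weight 4: 2 codewords.
  weight 5: 1 codewords.
Minimum distance d = smallest w > 0 with A_w > 0 = 2.
Sanity: Σ A_w = 8 = 2^3 = 8 ✓.


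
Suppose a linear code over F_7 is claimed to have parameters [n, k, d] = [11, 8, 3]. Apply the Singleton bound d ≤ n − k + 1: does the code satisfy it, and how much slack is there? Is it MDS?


Singleton RHS = n − k + 1 = 4, slack = 1, bound satisfied, not MDS.

Singleton bound: d ≤ n − k + 1.
Here n = 11, k = 8, so n − k + 1 = 4.
Given d = 3, check d ≤ 4: YES.
Slack = (n − k + 1) − d = 1.
The code is NOT MDS (slack = 1 > 0).
Description: the claimed parameters are [11, 8, 3]_7; such a code would be non-MDS.


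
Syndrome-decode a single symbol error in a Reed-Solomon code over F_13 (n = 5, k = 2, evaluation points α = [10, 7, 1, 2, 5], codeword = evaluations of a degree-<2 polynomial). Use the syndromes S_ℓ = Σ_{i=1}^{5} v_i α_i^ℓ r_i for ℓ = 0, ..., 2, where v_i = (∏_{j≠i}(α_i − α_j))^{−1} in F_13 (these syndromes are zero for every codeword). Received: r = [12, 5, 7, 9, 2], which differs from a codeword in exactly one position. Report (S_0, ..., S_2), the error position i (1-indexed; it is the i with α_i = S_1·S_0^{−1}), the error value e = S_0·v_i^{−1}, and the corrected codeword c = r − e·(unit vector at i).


S = (6, 3, 8), error at position 2, error magnitude e = 12, c = [12, 6, 7, 9, 2].

Step 1: column multipliers v_i = (∏_{j≠i}(α_i − α_j))^{−1} mod 13.
  i = 1 (α = 10): (10−7)(10−1)(10−2)(10−5) = 3·9·8·5 = 1080 ≡ 1, so v_1 = 1^{−1} = 1 (mod 13).
  i = 2 (α = 7): (7−10)(7−1)(7−2)(7−5) = (−3)·6·5·2 = −180 ≡ 2, so v_2 = 2^{−1} = 7 (mod 13).
  i = 3 (α = 1): (1−10)(1−7)(1−2)(1−5) = (−9)·(−6)·(−1)·(−4) = 216 ≡ 8, so v_3 = 8^{−1} = 5 (mod 13).
  i = 4 (α = 2): (2−10)(2−7)(2−1)(2−5) = (−8)·(−5)·1·(−3) = −120 ≡ 10, so v_4 = 10^{−1} = 4 (mod 13).
  i = 5 (α = 5): (5−10)(5−7)(5−1)(5−2) = (−5)·(−2)·4·3 = 120 ≡ 3, so v_5 = 3^{−1} = 9 (mod 13).
  v = [1, 7, 5, 4, 9].
Step 2: syndromes of r = [12, 5, 7, 9, 2] (all sums mod 13).
  S_0 = Σ v_i r_i = 1·12 + 7·5 + 5·7 + 4·9 + 9·2 = 136 ≡ 6.
  S_1 = Σ v_i α_i r_i = 1·10·12 + 7·7·5 + 5·1·7 + 4·2·9 + 9·5·2 = 562 ≡ 3.
  α_i^2 mod 13 = [9, 10, 1, 4, 12].
  S_2 = Σ v_i α_i^2 r_i = 1·9·12 + 7·10·5 + 5·1·7 + 4·4·9 + 9·12·2 = 853 ≡ 8.
  S = (6, 3, 8) ≠ 0, so r is not a codeword (an error is present).
Step 3: locate the error. For a single error e at position i, S_ℓ = v_i·e·α_i^ℓ, so α_err = S_1/S_0.
  S_0^{−1} = 6^{−1} = 11 (mod 13), so α_err = 3·11 = 33 ≡ 7 = α_2. Error position i = 2.
  Consistency check: S_2/S_1 = 8·9 = 72 ≡ 7 = α_err ✓ (single-error assumption holds).
Step 4: error magnitude e = S_0/v_2 = S_0·∏_{j≠2}(α_2 − α_j) = 6·2 = 12 ≡ 12 (mod 13).
Step 5: correct position 2: c_2 = r_2 − e = 5 − 12 ≡ 6 (mod 13). Hence c = [12, 6, 7, 9, 2].
  Check: interpolating c through the α_i gives m(x) = 5 + 2·x (degree < 2) with m(α_i) = c_i for every i, so c is indeed a codeword.


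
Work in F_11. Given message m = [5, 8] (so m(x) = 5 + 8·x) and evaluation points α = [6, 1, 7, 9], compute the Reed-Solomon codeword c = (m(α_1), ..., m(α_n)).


c = [9, 2, 6, 0]

Message polynomial: m(x) = 5 + 8·x (mod 11).
For each evaluation point α_i, compute m(α_i) mod 11:
  α_1 = 6: Horner steps 8 → 9, so m(6) = 9.
  α_2 = 1: Horner steps 8 → 2, so m(1) = 2.
  α_3 = 7: Horner steps 8 → 6, so m(7) = 6.
  α_4 = 9: Horner steps 8 → 0, so m(9) = 0.
Codeword c = [9, 2, 6, 0] ∈ F_11^4.


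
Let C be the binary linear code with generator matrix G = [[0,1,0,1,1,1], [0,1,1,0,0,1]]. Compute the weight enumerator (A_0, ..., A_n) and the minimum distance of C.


Weight distribution: A_0 = 1, A_3 = 2, A_4 = 1. Minimum distance d = 3.

Enumerate all 2^2 = 4 messages m ∈ F_2^2.
For each, compute codeword c = mG in F_2^6, then tally its weight.
  m = 00 → c = 000000, weight = 0.
  m = 10 → c = 010111, weight = 4.
  m = 01 → c = 011001, weight = 3.
  m = 11 → c = 001110, weight = 3.
Tally weights:
  weight 0: 1 codewords.
  weight 3: 2 codewords.
  weight 4: 1 codewords.
Minimum distance d = smallest w > 0 with A_w > 0 = 3.
Sanity: Σ A_w = 4 = 2^2 = 4 ✓.


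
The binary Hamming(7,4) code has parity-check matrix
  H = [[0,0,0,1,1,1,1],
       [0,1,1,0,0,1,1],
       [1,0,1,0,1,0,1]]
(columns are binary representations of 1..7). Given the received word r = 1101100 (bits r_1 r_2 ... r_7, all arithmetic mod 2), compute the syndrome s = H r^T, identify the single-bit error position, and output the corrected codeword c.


s = (0, 1, 0)^T, error position = 2, corrected codeword c = 1001100

Compute s = H r^T mod 2 one row at a time:
  s_1 = 1 + 1 + 0 + 0 = 2 ≡ 0 (mod 2).
  s_2 = 1 + 0 + 0 + 0 = 1 ≡ 1 (mod 2).
  s_3 = 1 + 0 + 1 + 0 = 2 ≡ 0 (mod 2).
s = (0, 1, 0)^T — this equals column 2 of H (binary 010), so error is at position 2.
Correct: flip bit 2 of r = 1101100 to get c = 1001100.


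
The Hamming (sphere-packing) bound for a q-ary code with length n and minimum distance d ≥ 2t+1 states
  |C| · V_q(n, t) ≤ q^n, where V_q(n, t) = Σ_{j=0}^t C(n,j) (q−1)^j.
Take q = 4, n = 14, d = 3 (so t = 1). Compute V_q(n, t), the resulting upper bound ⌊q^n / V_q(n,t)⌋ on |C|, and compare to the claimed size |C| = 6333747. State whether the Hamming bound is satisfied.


V_q(n, t) = 43, q^n = 268435456, Hamming bound = 6242685, |C| = 6333747 > bound (violated).

Step 1: Compute V_q(n, t) = Σ_{j=0}^1 C(n, j) (q−1)^j.
  j = 0: C(14,0)·(3)^0 = 1·1 = 1.
  j = 1: C(14,1)·(3)^1 = 14·3 = 42.
  V_q(n, t) = 1 + 42 = 43.
Step 2: q^n = 4^14 = 268435456.
Step 3: Hamming bound ⌊q^n / V_q(n,t)⌋ = ⌊268435456/43⌋ = 6242685.
Step 4: Compare |C| = 6333747 to 6242685: violated.
The claimed |C| lies above the Hamming bound, so no 4-ary code of length 14 with d ≥ 3 can have 6333747 codewords.


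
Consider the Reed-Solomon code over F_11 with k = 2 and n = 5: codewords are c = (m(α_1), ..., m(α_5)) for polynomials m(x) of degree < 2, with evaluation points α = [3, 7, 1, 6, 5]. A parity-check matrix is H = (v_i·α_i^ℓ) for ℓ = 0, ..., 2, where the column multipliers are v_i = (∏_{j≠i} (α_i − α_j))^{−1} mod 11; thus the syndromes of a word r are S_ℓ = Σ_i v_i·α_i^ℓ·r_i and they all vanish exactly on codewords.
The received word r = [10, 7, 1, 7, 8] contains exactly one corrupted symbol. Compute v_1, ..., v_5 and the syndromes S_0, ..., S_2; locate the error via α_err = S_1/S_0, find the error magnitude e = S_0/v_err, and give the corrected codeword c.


S = (3, 10, 4), error at position 2, error magnitude e = 1, c = [10, 6, 1, 7, 8].

Step 1: column multipliers v_i = (∏_{j≠i}(α_i − α_j))^{−1} mod 11.
  i = 1 (α = 3): (3−7)(3−1)(3−6)(3−5) = (−4)·2·(−3)·(−2) = −48 ≡ 7, so v_1 = 7^{−1} = 8 (mod 11).
  i = 2 (α = 7): (7−3)(7−1)(7−6)(7−5) = 4·6·1·2 = 48 ≡ 4, so v_2 = 4^{−1} = 3 (mod 11).
  i = 3 (α = 1): (1−3)(1−7)(1−6)(1−5) = (−2)·(−6)·(−5)·(−4) = 240 ≡ 9, so v_3 = 9^{−1} = 5 (mod 11).
  i = 4 (α = 6): (6−3)(6−7)(6−1)(6−5) = 3·(−1)·5·1 = −15 ≡ 7, so v_4 = 7^{−1} = 8 (mod 11).
  i = 5 (α = 5): (5−3)(5−7)(5−1)(5−6) = 2·(−2)·4·(−1) = 16 ≡ 5, so v_5 = 5^{−1} = 9 (mod 11).
  v = [8, 3, 5, 8, 9].
Step 2: syndromes of r = [10, 7, 1, 7, 8] (all sums mod 11).
  S_0 = Σ v_i r_i = 8·10 + 3·7 + 5·1 + 8·7 + 9·8 = 234 ≡ 3.
  S_1 = Σ v_i α_i r_i = 8·3·10 + 3·7·7 + 5·1·1 + 8·6·7 + 9·5·8 = 1088 ≡ 10.
  α_i^2 mod 11 = [9, 5, 1, 3, 3].
  S_2 = Σ v_i α_i^2 r_i = 8·9·10 + 3·5·7 + 5·1·1 + 8·3·7 + 9·3·8 = 1214 ≡ 4.
  S = (3, 10, 4) ≠ 0, so r is not a codeword (an error is present).
Step 3: locate the error. For a single error e at position i, S_ℓ = v_i·e·α_i^ℓ, so α_err = S_1/S_0.
  S_0^{−1} = 3^{−1} = 4 (mod 11), so α_err = 10·4 = 40 ≡ 7 = α_2. Error position i = 2.
  Consistency check: S_2/S_1 = 4·10 = 40 ≡ 7 = α_err ✓ (single-error assumption holds).
Step 4: error magnitude e = S_0/v_2 = S_0·∏_{j≠2}(α_2 − α_j) = 3·4 = 12 ≡ 1 (mod 11).
Step 5: correct position 2: c_2 = r_2 − e = 7 − 1 ≡ 6 (mod 11). Hence c = [10, 6, 1, 7, 8].
  Check: interpolating c through the α_i gives m(x) = 2 + 10·x (degree < 2) with m(α_i) = c_i for every i, so c is indeed a codeword.


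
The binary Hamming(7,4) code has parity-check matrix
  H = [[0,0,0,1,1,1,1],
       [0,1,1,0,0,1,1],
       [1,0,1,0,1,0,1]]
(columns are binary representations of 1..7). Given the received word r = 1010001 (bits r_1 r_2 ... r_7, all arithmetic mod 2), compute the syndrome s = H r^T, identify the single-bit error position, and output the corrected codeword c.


s = (1, 0, 1)^T, error position = 5, corrected codeword c = 1010101

Compute s = H r^T mod 2 one row at a time:
  s_1 = 0 + 0 + 0 + 1 = 1 ≡ 1 (mod 2).
  s_2 = 0 + 1 + 0 + 1 = 2 ≡ 0 (mod 2).
  s_3 = 1 + 1 + 0 + 1 = 3 ≡ 1 (mod 2).
s = (1, 0, 1)^T — this equals column 5 of H (binary 101), so error is at position 5.
Correct: flip bit 5 of r = 1010001 to get c = 1010101.


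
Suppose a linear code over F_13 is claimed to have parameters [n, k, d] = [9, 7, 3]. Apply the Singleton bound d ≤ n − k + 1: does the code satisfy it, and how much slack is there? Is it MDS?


Singleton RHS = n − k + 1 = 3, slack = 0, bound satisfied, MDS.

Singleton bound: d ≤ n − k + 1.
Here n = 9, k = 7, so n − k + 1 = 3.
Given d = 3, check d ≤ 3: YES.
Slack = (n − k + 1) − d = 0.
The code is MDS (slack = 0).
Description: the claimed parameters are [9, 7, 3]_13; such a code would be MDS (meets Singleton bound).


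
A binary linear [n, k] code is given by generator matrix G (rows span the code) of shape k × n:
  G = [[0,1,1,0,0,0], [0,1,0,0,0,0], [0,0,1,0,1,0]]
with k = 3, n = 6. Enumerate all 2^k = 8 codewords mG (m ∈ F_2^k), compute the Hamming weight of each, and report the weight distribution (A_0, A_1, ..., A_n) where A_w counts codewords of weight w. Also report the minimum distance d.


Weight distribution: A_0 = 1, A_1 = 3, A_2 = 3, A_3 = 1. Minimum distance d = 1.

Enumerate all 2^3 = 8 messages m ∈ F_2^3.
For each, compute codeword c = mG in F_2^6, then tally its weight.
  m = 000 → c = 000000, weight = 0.
  m = 100 → c = 011000, weight = 2.
  m = 010 → c = 010000, weight = 1.
  m = 110 → c = 001000, weight = 1.
  m = 001 → c = 001010, weight = 2.
  m = 101 → c = 010010, weight = 2.
  m = 011 → c = 011010, weight = 3.
  m = 111 → c = 000010, weight = 1.
Tally weights:
  weight 0: 1 codewords.
  weight 1: 3 codewords.
  weight 2: 3 codewords.
  weight 3: 1 codewords.
Minimum distance d = smallest w > 0 with A_w > 0 = 1.
Sanity: Σ A_w = 8 = 2^3 = 8 ✓.


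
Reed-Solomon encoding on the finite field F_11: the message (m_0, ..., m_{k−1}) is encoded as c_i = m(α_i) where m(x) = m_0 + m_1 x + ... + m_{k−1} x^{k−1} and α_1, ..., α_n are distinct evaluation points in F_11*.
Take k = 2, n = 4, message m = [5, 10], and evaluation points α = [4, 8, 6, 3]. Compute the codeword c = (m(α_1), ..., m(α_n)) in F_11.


c = [1, 8, 10, 2]

Message polynomial: m(x) = 5 + 10·x (mod 11).
For each evaluation point α_i, compute m(α_i) mod 11:
  α_1 = 4: Horner steps 10 → 1, so m(4) = 1.
  α_2 = 8: Horner steps 10 → 8, so m(8) = 8.
  α_3 = 6: Horner steps 10 → 10, so m(6) = 10.
  α_4 = 3: Horner steps 10 → 2, so m(3) = 2.
Codeword c = [1, 8, 10, 2] ∈ F_11^4.


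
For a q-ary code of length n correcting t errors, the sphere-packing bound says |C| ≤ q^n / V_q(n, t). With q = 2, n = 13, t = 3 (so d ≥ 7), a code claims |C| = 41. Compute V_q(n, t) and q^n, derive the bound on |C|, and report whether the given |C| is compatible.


V_q(n, t) = 378, q^n = 8192, Hamming bound = 21, |C| = 41 > bound (violated).

Step 1: Compute V_q(n, t) = Σ_{j=0}^3 C(n, j) (q−1)^j.
  j = 0: C(13,0)·(1)^0 = 1·1 = 1.
  j = 1: C(13,1)·(1)^1 = 13·1 = 13.
  j = 2: C(13,2)·(1)^2 = 78·1 = 78.
  j = 3: C(13,3)·(1)^3 = 286·1 = 286.
  V_q(n, t) = 1 + 13 + 78 + 286 = 378.
Step 2: q^n = 2^13 = 8192.
Step 3: Hamming bound ⌊q^n / V_q(n,t)⌋ = ⌊8192/378⌋ = 21.
Step 4: Compare |C| = 41 to 21: violated.
The claimed |C| lies above the Hamming bound, so no 2-ary code of length 13 with d ≥ 7 can have 41 codewords.


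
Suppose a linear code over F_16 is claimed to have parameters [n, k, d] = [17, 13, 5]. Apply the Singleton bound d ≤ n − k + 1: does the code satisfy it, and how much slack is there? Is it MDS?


Singleton RHS = n − k + 1 = 5, slack = 0, bound satisfied, MDS.

Singleton bound: d ≤ n − k + 1.
Here n = 17, k = 13, so n − k + 1 = 5.
Given d = 5, check d ≤ 5: YES.
Slack = (n − k + 1) − d = 0.
The code is MDS (slack = 0).
Description: the claimed parameters are [17, 13, 5]_16; such a code would be MDS (meets Singleton bound).


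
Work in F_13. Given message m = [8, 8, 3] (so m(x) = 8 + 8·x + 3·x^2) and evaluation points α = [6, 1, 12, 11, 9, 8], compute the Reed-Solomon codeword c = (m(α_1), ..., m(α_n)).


c = [8, 6, 3, 4, 11, 4]

Message polynomial: m(x) = 8 + 8·x + 3·x^2 (mod 13).
For each evaluation point α_i, compute m(α_i) mod 13:
  α_1 = 6: Horner steps 3 → 0 → 8, so m(6) = 8.
  α_2 = 1: Horner steps 3 → 11 → 6, so m(1) = 6.
  α_3 = 12: Horner steps 3 → 5 → 3, so m(12) = 3.
  α_4 = 11: Horner steps 3 → 2 → 4, so m(11) = 4.
  α_5 = 9: Horner steps 3 → 9 → 11, so m(9) = 11.
  α_6 = 8: Horner steps 3 → 6 → 4, so m(8) = 4.
Codeword c = [8, 6, 3, 4, 11, 4] ∈ F_13^6.


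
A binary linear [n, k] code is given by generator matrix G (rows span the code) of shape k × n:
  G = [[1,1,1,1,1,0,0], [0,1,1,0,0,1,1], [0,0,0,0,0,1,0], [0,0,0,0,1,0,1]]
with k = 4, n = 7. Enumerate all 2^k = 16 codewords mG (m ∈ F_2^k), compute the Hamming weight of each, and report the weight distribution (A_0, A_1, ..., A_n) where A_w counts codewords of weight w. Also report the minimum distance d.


Weight distribution: A_0 = 1, A_1 = 1, A_2 = 2, A_3 = 4, A_4 = 3, A_5 = 3, A_6 = 2. Minimum distance d = 1.

Enumerate all 2^4 = 16 messages m ∈ F_2^4.
For each, compute codeword c = mG in F_2^7, then tally its weight.
  m = 0000 → c = 0000000, weight = 0.
  m = 1000 → c = 1111100, weight = 5.
  m = 0100 → c = 0110011, weight = 4.
  m = 1100 → c = 1001111, weight = 5.
  m = 0010 → c = 0000010, weight = 1.
  m = 1010 → c = 1111110, weight = 6.
  m = 0110 → c = 0110001, weight = 3.
  m = 1110 → c = 1001101, weight = 4.
  m = 0001 → c = 0000101, weight = 2.
  m = 1001 → c = 1111001, weight = 5.
  m = 0101 → c = 0110110, weight = 4.
  m = 1101 → c = 1001010, weight = 3.
  m = 0011 → c = 0000111, weight = 3.
  m = 1011 → c = 1111011, weight = 6.
  m = 0111 → c = 0110100, weight = 3.
  m = 1111 → c = 1001000, weight = 2.
Tally weights:
  weight 0: 1 codewords.
  weight 1: 1 codewords.
  weight 2: 2 codewords.
  weight 3: 4 codewords.
  weight 4: 3 codewords.
  weight 5: 3 codewords.
  weight 6: 2 codewords.
Minimum distance d = smallest w > 0 with A_w > 0 = 1.
Sanity: Σ A_w = 16 = 2^4 = 16 ✓.


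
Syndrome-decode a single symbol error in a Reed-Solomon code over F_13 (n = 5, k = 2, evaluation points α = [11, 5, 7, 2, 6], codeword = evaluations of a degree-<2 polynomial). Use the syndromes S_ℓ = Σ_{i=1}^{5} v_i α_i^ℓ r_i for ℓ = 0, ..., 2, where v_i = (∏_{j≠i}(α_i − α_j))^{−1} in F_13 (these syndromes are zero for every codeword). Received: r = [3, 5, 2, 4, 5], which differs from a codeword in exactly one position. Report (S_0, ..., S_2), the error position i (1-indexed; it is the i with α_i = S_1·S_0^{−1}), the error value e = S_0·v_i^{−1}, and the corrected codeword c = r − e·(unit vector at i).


S = (12, 8, 1), error at position 2, error magnitude e = 10, c = [3, 8, 2, 4, 5].

Step 1: column multipliers v_i = (∏_{j≠i}(α_i − α_j))^{−1} mod 13.
  i = 1 (α = 11): (11−5)(11−7)(11−2)(11−6) = 6·4·9·5 = 1080 ≡ 1, so v_1 = 1^{−1} = 1 (mod 13).
  i = 2 (α = 5): (5−11)(5−7)(5−2)(5−6) = (−6)·(−2)·3·(−1) = −36 ≡ 3, so v_2 = 3^{−1} = 9 (mod 13).
  i = 3 (α = 7): (7−11)(7−5)(7−2)(7−6) = (−4)·2·5·1 = −40 ≡ 12, so v_3 = 12^{−1} = 12 (mod 13).
  i = 4 (α = 2): (2−11)(2−5)(2−7)(2−6) = (−9)·(−3)·(−5)·(−4) = 540 ≡ 7, so v_4 = 7^{−1} = 2 (mod 13).
  i = 5 (α = 6): (6−11)(6−5)(6−7)(6−2) = (−5)·1·(−1)·4 = 20 ≡ 7, so v_5 = 7^{−1} = 2 (mod 13).
  v = [1, 9, 12, 2, 2].
Step 2: syndromes of r = [3, 5, 2, 4, 5] (all sums mod 13).
  S_0 = Σ v_i r_i = 1·3 + 9·5 + 12·2 + 2·4 + 2·5 = 90 ≡ 12.
  S_1 = Σ v_i α_i r_i = 1·11·3 + 9·5·5 + 12·7·2 + 2·2·4 + 2·6·5 = 502 ≡ 8.
  α_i^2 mod 13 = [4, 12, 10, 4, 10].
  S_2 = Σ v_i α_i^2 r_i = 1·4·3 + 9·12·5 + 12·10·2 + 2·4·4 + 2·10·5 = 924 ≡ 1.
  S = (12, 8, 1) ≠ 0, so r is not a codeword (an error is present).
Step 3: locate the error. For a single error e at position i, S_ℓ = v_i·e·α_i^ℓ, so α_err = S_1/S_0.
  S_0^{−1} = 12^{−1} = 12 (mod 13), so α_err = 8·12 = 96 ≡ 5 = α_2. Error position i = 2.
  Consistency check: S_2/S_1 = 1·5 = 5 ≡ 5 = α_err ✓ (single-error assumption holds).
Step 4: error magnitude e = S_0/v_2 = S_0·∏_{j≠2}(α_2 − α_j) = 12·3 = 36 ≡ 10 (mod 13).
Step 5: correct position 2: c_2 = r_2 − e = 5 − 10 ≡ 8 (mod 13). Hence c = [3, 8, 2, 4, 5].
  Check: interpolating c through the α_i gives m(x) = 10 + 10·x (degree < 2) with m(α_i) = c_i for every i, so c is indeed a codeword.


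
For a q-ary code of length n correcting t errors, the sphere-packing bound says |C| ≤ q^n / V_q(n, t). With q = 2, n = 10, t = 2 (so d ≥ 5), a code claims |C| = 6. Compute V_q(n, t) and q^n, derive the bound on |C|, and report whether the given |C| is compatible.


V_q(n, t) = 56, q^n = 1024, Hamming bound = 18, |C| = 6 ≤ bound (satisfied).

Step 1: Compute V_q(n, t) = Σ_{j=0}^2 C(n, j) (q−1)^j.
  j = 0: C(10,0)·(1)^0 = 1·1 = 1.
  j = 1: C(10,1)·(1)^1 = 10·1 = 10.
  j = 2: C(10,2)·(1)^2 = 45·1 = 45.
  V_q(n, t) = 1 + 10 + 45 = 56.
Step 2: q^n = 2^10 = 1024.
Step 3: Hamming bound ⌊q^n / V_q(n,t)⌋ = ⌊1024/56⌋ = 18.
Step 4: Compare |C| = 6 to 18: satisfied.
The claimed |C| lies below the Hamming bound.


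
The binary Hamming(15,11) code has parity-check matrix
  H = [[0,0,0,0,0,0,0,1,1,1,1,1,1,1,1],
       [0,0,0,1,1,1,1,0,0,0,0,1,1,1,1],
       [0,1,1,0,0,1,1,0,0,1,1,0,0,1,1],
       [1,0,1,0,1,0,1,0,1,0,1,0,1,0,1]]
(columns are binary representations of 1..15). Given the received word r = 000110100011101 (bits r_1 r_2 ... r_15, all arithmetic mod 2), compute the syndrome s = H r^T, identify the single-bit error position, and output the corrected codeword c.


s = (0, 0, 1, 1)^T, error position = 3, corrected codeword c = 001110100011101

Compute s = H r^T mod 2 one row at a time:
  s_1 = 0 + 0 + 0 + 1 + 1 + 1 + 0 + 1 = 4 ≡ 0 (mod 2).
  s_2 = 1 + 1 + 0 + 1 + 1 + 1 + 0 + 1 = 6 ≡ 0 (mod 2).
  s_3 = 0 + 0 + 0 + 1 + 0 + 1 + 0 + 1 = 3 ≡ 1 (mod 2).
  s_4 = 0 + 0 + 1 + 1 + 0 + 1 + 1 + 1 = 5 ≡ 1 (mod 2).
s = (0, 0, 1, 1)^T — this equals column 3 of H (binary 0011), so error is at position 3.
Correct: flip bit 3 of r = 000110100011101 to get c = 001110100011101.


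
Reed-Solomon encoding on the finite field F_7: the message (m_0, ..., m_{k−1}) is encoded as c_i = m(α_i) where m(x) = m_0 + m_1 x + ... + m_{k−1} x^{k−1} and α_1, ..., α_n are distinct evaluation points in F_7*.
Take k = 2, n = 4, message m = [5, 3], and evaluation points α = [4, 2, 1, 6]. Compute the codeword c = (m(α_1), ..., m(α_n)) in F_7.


c = [3, 4, 1, 2]

Message polynomial: m(x) = 5 + 3·x (mod 7).
For each evaluation point α_i, compute m(α_i) mod 7:
  α_1 = 4: Horner steps 3 → 3, so m(4) = 3.
  α_2 = 2: Horner steps 3 → 4, so m(2) = 4.
  α_3 = 1: Horner steps 3 → 1, so m(1) = 1.
  α_4 = 6: Horner steps 3 → 2, so m(6) = 2.
Codeword c = [3, 4, 1, 2] ∈ F_7^4.


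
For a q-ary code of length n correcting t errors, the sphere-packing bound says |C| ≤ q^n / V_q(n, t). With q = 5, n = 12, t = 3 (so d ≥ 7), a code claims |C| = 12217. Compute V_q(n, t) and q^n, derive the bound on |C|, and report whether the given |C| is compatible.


V_q(n, t) = 15185, q^n = 244140625, Hamming bound = 16077, |C| = 12217 ≤ bound (satisfied).

Step 1: Compute V_q(n, t) = Σ_{j=0}^3 C(n, j) (q−1)^j.
  j = 0: C(12,0)·(4)^0 = 1·1 = 1.
  j = 1: C(12,1)·(4)^1 = 12·4 = 48.
  j = 2: C(12,2)·(4)^2 = 66·16 = 1056.
  j = 3: C(12,3)·(4)^3 = 220·64 = 14080.
  V_q(n, t) = 1 + 48 + 1056 + 14080 = 15185.
Step 2: q^n = 5^12 = 244140625.
Step 3: Hamming bound ⌊q^n / V_q(n,t)⌋ = ⌊244140625/15185⌋ = 16077.
Step 4: Compare |C| = 12217 to 16077: satisfied.
The claimed |C| lies below the Hamming bound.


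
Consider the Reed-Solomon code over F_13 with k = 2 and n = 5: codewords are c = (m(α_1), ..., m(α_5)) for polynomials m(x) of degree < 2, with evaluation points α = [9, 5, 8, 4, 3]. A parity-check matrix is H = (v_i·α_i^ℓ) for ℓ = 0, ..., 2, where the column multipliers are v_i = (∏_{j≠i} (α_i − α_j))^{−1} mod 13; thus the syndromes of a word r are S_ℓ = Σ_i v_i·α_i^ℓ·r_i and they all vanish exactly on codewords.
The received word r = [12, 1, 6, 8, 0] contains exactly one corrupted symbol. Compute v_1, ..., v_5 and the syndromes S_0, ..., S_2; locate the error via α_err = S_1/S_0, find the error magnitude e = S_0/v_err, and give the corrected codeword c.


S = (3, 9, 1), error at position 5, error magnitude e = 11, c = [12, 1, 6, 8, 2].

Step 1: column multipliers v_i = (∏_{j≠i}(α_i − α_j))^{−1} mod 13.
  i = 1 (α = 9): (9−5)(9−8)(9−4)(9−3) = 4·1·5·6 = 120 ≡ 3, so v_1 = 3^{−1} = 9 (mod 13).
  i = 2 (α = 5): (5−9)(5−8)(5−4)(5−3) = (−4)·(−3)·1·2 = 24 ≡ 11, so v_2 = 11^{−1} = 6 (mod 13).
  i = 3 (α = 8): (8−9)(8−5)(8−4)(8−3) = (−1)·3·4·5 = −60 ≡ 5, so v_3 = 5^{−1} = 8 (mod 13).
  i = 4 (α = 4): (4−9)(4−5)(4−8)(4−3) = (−5)·(−1)·(−4)·1 = −20 ≡ 6, so v_4 = 6^{−1} = 11 (mod 13).
  i = 5 (α = 3): (3−9)(3−5)(3−8)(3−4) = (−6)·(−2)·(−5)·(−1) = 60 ≡ 8, so v_5 = 8^{−1} = 5 (mod 13).
  v = [9, 6, 8, 11, 5].
Step 2: syndromes of r = [12, 1, 6, 8, 0] (all sums mod 13).
  S_0 = Σ v_i r_i = 9·12 + 6·1 + 8·6 + 11·8 + 5·0 = 250 ≡ 3.
  S_1 = Σ v_i α_i r_i = 9·9·12 + 6·5·1 + 8·8·6 + 11·4·8 + 5·3·0 = 1738 ≡ 9.
  α_i^2 mod 13 = [3, 12, 12, 3, 9].
  S_2 = Σ v_i α_i^2 r_i = 9·3·12 + 6·12·1 + 8·12·6 + 11·3·8 + 5·9·0 = 1236 ≡ 1.
  S = (3, 9, 1) ≠ 0, so r is not a codeword (an error is present).
Step 3: locate the error. For a single error e at position i, S_ℓ = v_i·e·α_i^ℓ, so α_err = S_1/S_0.
  S_0^{−1} = 3^{−1} = 9 (mod 13), so α_err = 9·9 = 81 ≡ 3 = α_5. Error position i = 5.
  Consistency check: S_2/S_1 = 1·3 = 3 ≡ 3 = α_err ✓ (single-error assumption holds).
Step 4: error magnitude e = S_0/v_5 = S_0·∏_{j≠5}(α_5 − α_j) = 3·8 = 24 ≡ 11 (mod 13).
Step 5: correct position 5: c_5 = r_5 − e = 0 − 11 ≡ 2 (mod 13). Hence c = [12, 1, 6, 8, 2].
  Check: interpolating c through the α_i gives m(x) = 10 + 6·x (degree < 2) with m(α_i) = c_i for every i, so c is indeed a codeword.


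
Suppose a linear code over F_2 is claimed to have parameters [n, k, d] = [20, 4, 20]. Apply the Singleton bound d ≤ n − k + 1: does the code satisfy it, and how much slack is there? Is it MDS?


Singleton RHS = n − k + 1 = 17, slack = -3, bound violated (no such code; not MDS).

Singleton bound: d ≤ n − k + 1.
Here n = 20, k = 4, so n − k + 1 = 17.
Given d = 20, check d ≤ 17: NO.
Slack = (n − k + 1) − d = -3.
The slack is negative: d = 20 exceeds n − k + 1 = 17 by 3, so the Singleton bound is violated and no linear [20, 4, 20]_2 code can exist. In particular it is not MDS (MDS requires d = n − k + 1 exactly).
Description: the claimed parameters are [20, 4, 20]_2; such a code would be impossible (violates the Singleton bound).


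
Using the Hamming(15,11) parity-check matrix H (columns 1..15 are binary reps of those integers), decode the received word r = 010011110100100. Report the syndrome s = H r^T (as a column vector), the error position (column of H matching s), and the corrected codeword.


s = (1, 0, 0, 1)^T, error position = 9, corrected codeword c = 010011111100100

Compute s = H r^T mod 2 one row at a time:
  s_1 = 1 + 0 + 1 + 0 + 0 + 1 + 0 + 0 = 3 ≡ 1 (mod 2).
  s_2 = 0 + 1 + 1 + 1 + 0 + 1 + 0 + 0 = 4 ≡ 0 (mod 2).
  s_3 = 1 + 0 + 1 + 1 + 1 + 0 + 0 + 0 = 4 ≡ 0 (mod 2).
  s_4 = 0 + 0 + 1 + 1 + 0 + 0 + 1 + 0 = 3 ≡ 1 (mod 2).
s = (1, 0, 0, 1)^T — this equals column 9 of H (binary 1001), so error is at position 9.
Correct: flip bit 9 of r = 010011110100100 to get c = 010011111100100.


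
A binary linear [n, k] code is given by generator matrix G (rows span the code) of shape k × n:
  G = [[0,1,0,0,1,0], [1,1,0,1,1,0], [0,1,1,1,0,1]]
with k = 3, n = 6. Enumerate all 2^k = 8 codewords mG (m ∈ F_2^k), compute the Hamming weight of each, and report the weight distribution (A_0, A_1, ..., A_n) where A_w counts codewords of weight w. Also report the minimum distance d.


Weight distribution: A_0 = 1, A_2 = 2, A_4 = 5. Minimum distance d = 2.

Enumerate all 2^3 = 8 messages m ∈ F_2^3.
For each, compute codeword c = mG in F_2^6, then tally its weight.
  m = 000 → c = 000000, weight = 0.
  m = 100 → c = 010010, weight = 2.
  m = 010 → c = 110110, weight = 4.
  m = 110 → c = 100100, weight = 2.
  m = 001 → c = 011101, weight = 4.
  m = 101 → c = 001111, weight = 4.
  m = 011 → c = 101011, weight = 4.
  m = 111 → c = 111001, weight = 4.
Tally weights:
  weight 0: 1 codewords.
  weight 2: 2 codewords.
  weight 4: 5 codewords.
Minimum distance d = smallest w > 0 with A_w > 0 = 2.
Sanity: Σ A_w = 8 = 2^3 = 8 ✓.


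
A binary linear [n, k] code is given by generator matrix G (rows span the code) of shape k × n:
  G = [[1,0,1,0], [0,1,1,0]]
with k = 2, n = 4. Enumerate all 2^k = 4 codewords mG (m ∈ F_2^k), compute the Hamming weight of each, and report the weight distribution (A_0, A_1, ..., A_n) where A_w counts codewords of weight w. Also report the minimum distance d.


Weight distribution: A_0 = 1, A_2 = 3. Minimum distance d = 2.

Enumerate all 2^2 = 4 messages m ∈ F_2^2.
For each, compute codeword c = mG in F_2^4, then tally its weight.
  m = 00 → c = 0000, weight = 0.
  m = 10 → c = 1010, weight = 2.
  m = 01 → c = 0110, weight = 2.
  m = 11 → c = 1100, weight = 2.
Tally weights:
  weight 0: 1 codewords.
  weight 2: 3 codewords.
Minimum distance d = smallest w > 0 with A_w > 0 = 2.
Sanity: Σ A_w = 4 = 2^2 = 4 ✓.


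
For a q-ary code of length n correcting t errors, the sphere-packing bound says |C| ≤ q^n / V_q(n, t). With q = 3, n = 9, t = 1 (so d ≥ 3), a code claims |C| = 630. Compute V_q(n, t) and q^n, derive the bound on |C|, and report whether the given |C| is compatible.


V_q(n, t) = 19, q^n = 19683, Hamming bound = 1035, |C| = 630 ≤ bound (satisfied).

Step 1: Compute V_q(n, t) = Σ_{j=0}^1 C(n, j) (q−1)^j.
  j = 0: C(9,0)·(2)^0 = 1·1 = 1.
  j = 1: C(9,1)·(2)^1 = 9·2 = 18.
  V_q(n, t) = 1 + 18 = 19.
Step 2: q^n = 3^9 = 19683.
Step 3: Hamming bound ⌊q^n / V_q(n,t)⌋ = ⌊19683/19⌋ = 1035.
Step 4: Compare |C| = 630 to 1035: satisfied.
The claimed |C| lies below the Hamming bound.


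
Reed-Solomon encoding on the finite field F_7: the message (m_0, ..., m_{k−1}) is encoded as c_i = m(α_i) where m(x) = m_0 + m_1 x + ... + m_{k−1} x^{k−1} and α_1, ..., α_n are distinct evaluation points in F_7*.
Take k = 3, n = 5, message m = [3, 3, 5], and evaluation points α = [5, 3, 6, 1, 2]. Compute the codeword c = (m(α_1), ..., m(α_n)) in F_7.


c = [3, 1, 5, 4, 1]

Message polynomial: m(x) = 3 + 3·x + 5·x^2 (mod 7).
For each evaluation point α_i, compute m(α_i) mod 7:
  α_1 = 5: Horner steps 5 → 0 → 3, so m(5) = 3.
  α_2 = 3: Horner steps 5 → 4 → 1, so m(3) = 1.
  α_3 = 6: Horner steps 5 → 5 → 5, so m(6) = 5.
  α_4 = 1: Horner steps 5 → 1 → 4, so m(1) = 4.
  α_5 = 2: Horner steps 5 → 6 → 1, so m(2) = 1.
Codeword c = [3, 1, 5, 4, 1] ∈ F_7^5.


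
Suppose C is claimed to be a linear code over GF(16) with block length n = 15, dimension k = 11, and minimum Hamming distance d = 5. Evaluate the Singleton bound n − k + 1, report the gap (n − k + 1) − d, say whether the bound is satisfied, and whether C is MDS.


Singleton RHS = n − k + 1 = 5, slack = 0, bound satisfied, MDS.

Singleton bound: d ≤ n − k + 1.
Here n = 15, k = 11, so n − k + 1 = 5.
Given d = 5, check d ≤ 5: YES.
Slack = (n − k + 1) − d = 0.
The code is MDS (slack = 0).
Description: the claimed parameters are [15, 11, 5]_16; such a code would be MDS (meets Singleton bound).


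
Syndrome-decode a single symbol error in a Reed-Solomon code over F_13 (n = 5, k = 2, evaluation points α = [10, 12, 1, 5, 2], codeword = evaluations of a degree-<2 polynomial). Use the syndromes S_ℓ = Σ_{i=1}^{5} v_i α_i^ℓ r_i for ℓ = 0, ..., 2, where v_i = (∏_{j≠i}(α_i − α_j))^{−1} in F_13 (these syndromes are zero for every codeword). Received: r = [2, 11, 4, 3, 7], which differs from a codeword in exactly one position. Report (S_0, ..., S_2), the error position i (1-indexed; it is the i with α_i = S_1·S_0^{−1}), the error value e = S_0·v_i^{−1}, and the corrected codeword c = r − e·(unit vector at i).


S = (11, 6, 8), error at position 1, error magnitude e = 10, c = [5, 11, 4, 3, 7].

Step 1: column multipliers v_i = (∏_{j≠i}(α_i − α_j))^{−1} mod 13.
  i = 1 (α = 10): (10−12)(10−1)(10−5)(10−2) = (−2)·9·5·8 = −720 ≡ 8, so v_1 = 8^{−1} = 5 (mod 13).
  i = 2 (α = 12): (12−10)(12−1)(12−5)(12−2) = 2·11·7·10 = 1540 ≡ 6, so v_2 = 6^{−1} = 11 (mod 13).
  i = 3 (α = 1): (1−10)(1−12)(1−5)(1−2) = (−9)·(−11)·(−4)·(−1) = 396 ≡ 6, so v_3 = 6^{−1} = 11 (mod 13).
  i = 4 (α = 5): (5−10)(5−12)(5−1)(5−2) = (−5)·(−7)·4·3 = 420 ≡ 4, so v_4 = 4^{−1} = 10 (mod 13).
  i = 5 (α = 2): (2−10)(2−12)(2−1)(2−5) = (−8)·(−10)·1·(−3) = −240 ≡ 7, so v_5 = 7^{−1} = 2 (mod 13).
  v = [5, 11, 11, 10, 2].
Step 2: syndromes of r = [2, 11, 4, 3, 7] (all sums mod 13).
  S_0 = Σ v_i r_i = 5·2 + 11·11 + 11·4 + 10·3 + 2·7 = 219 ≡ 11.
  S_1 = Σ v_i α_i r_i = 5·10·2 + 11·12·11 + 11·1·4 + 10·5·3 + 2·2·7 = 1774 ≡ 6.
  α_i^2 mod 13 = [9, 1, 1, 12, 4].
  S_2 = Σ v_i α_i^2 r_i = 5·9·2 + 11·1·11 + 11·1·4 + 10·12·3 + 2·4·7 = 671 ≡ 8.
  S = (11, 6, 8) ≠ 0, so r is not a codeword (an error is present).
Step 3: locate the error. For a single error e at position i, S_ℓ = v_i·e·α_i^ℓ, so α_err = S_1/S_0.
  S_0^{−1} = 11^{−1} = 6 (mod 13), so α_err = 6·6 = 36 ≡ 10 = α_1. Error position i = 1.
  Consistency check: S_2/S_1 = 8·11 = 88 ≡ 10 = α_err ✓ (single-error assumption holds).
Step 4: error magnitude e = S_0/v_1 = S_0·∏_{j≠1}(α_1 − α_j) = 11·8 = 88 ≡ 10 (mod 13).
Step 5: correct position 1: c_1 = r_1 − e = 2 − 10 ≡ 5 (mod 13). Hence c = [5, 11, 4, 3, 7].
  Check: interpolating c through the α_i gives m(x) = 1 + 3·x (degree < 2) with m(α_i) = c_i for every i, so c is indeed a codeword.
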